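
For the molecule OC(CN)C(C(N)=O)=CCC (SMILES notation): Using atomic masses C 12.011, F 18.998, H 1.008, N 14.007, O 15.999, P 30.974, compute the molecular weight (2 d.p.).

First, the molecular formula is C7H14N2O2 (counting implicit H from valence).
  C: 7 × 12.011 = 84.077
  H: 14 × 1.008 = 14.112
  N: 2 × 14.007 = 28.014
  O: 2 × 15.999 = 31.998
Sum: 7×12.011 + 14×1.008 + 2×14.007 + 2×15.999 = 158.201 → 158.20 g/mol.

158.20 g/mol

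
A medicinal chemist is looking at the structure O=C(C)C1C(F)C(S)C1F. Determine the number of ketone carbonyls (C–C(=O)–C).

The ketone motif appears at heavy-atom position 2 in the SMILES.
Other groups present: 1 thiol.
Ketone count: 1.

1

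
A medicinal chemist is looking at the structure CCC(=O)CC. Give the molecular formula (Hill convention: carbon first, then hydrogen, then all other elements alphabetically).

C5H10O

Walk through each heavy atom and fill implicit hydrogens from standard valence (C 4, N 3, O 2, S 2, halogen 1):
  atom 1: C, bond orders sum to 1 (valence 4) → 3 H
  atom 2: C, bond orders sum to 2 (valence 4) → 2 H
  atom 3: C, bond orders sum to 4 (valence 4) → 0 H
  atom 4: O, bond orders sum to 2 (valence 2) → 0 H
  atom 5: C, bond orders sum to 2 (valence 4) → 2 H
  atom 6: C, bond orders sum to 1 (valence 4) → 3 H
Totals → C:5, H:10, O:1.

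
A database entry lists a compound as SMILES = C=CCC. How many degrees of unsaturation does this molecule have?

1

Degree of unsaturation = (number of rings) + (number of π bonds).
Ring closures in the SMILES: 0.
π bonds: 1 double bond (each 1 DoU) → 1 DoU from unsaturation.
Total DoU = 0 + 1 = 1.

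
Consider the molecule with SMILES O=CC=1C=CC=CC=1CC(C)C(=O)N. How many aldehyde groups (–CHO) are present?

1

The aldehyde motif appears at heavy-atom position 2 in the SMILES.
Other groups present: 1 amide.
Aldehyde count: 1.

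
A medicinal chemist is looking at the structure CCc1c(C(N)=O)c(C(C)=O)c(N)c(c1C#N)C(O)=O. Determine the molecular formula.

C13H13N3O4

Walk through each heavy atom and fill implicit hydrogens from standard valence (C 4, N 3, O 2, S 2, halogen 1); for lowercase aromatic atoms, an aromatic c carries 1 H when it has two neighbours and 0 H with three, and aromatic n carries 0 H:
  atom 1: C, bond orders sum to 1 (valence 4) → 3 H
  atom 2: C, bond orders sum to 2 (valence 4) → 2 H
  atom 3: aromatic c, 3 neighbours → 0 H
  atom 4: aromatic c, 3 neighbours → 0 H
  atom 5: C, bond orders sum to 4 (valence 4) → 0 H
  atom 6: N, bond orders sum to 1 (valence 3) → 2 H
  atom 7: O, bond orders sum to 2 (valence 2) → 0 H
  atom 8: aromatic c, 3 neighbours → 0 H
  atom 9: C, bond orders sum to 4 (valence 4) → 0 H
  atom 10: C, bond orders sum to 1 (valence 4) → 3 H
  atom 11: O, bond orders sum to 2 (valence 2) → 0 H
  atom 12: aromatic c, 3 neighbours → 0 H
  atom 13: N, bond orders sum to 1 (valence 3) → 2 H
  atom 14: aromatic c, 3 neighbours → 0 H
  atom 15: aromatic c, 3 neighbours → 0 H
  atom 16: C, bond orders sum to 4 (valence 4) → 0 H
  atom 17: N, bond orders sum to 3 (valence 3) → 0 H
  atom 18: C, bond orders sum to 4 (valence 4) → 0 H
  atom 19: O, bond orders sum to 1 (valence 2) → 1 H
  atom 20: O, bond orders sum to 2 (valence 2) → 0 H
Totals → C:13, H:13, N:3, O:4.
In Hill order: C13H13N3O4.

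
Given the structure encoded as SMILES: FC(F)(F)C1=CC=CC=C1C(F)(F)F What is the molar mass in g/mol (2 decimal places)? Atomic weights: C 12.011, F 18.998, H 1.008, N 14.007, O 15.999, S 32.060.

First, the molecular formula is C8H4F6 (counting implicit H from valence).
  C: 8 × 12.011 = 96.088
  F: 6 × 18.998 = 113.988
  H: 4 × 1.008 = 4.032
Sum: 8×12.011 + 6×18.998 + 4×1.008 = 214.108 → 214.11 g/mol.

214.11 g/mol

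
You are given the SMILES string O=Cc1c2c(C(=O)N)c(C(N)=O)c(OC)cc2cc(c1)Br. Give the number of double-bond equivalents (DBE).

Molecular formula: C14H11BrN2O4.
DoU = (2C + 2 + N − H − X) / 2, where X is the halogen count and O/S are ignored.
    = (2·14 + 2 + 2 − 11 − 1) / 2 = 20 / 2 = 10.

10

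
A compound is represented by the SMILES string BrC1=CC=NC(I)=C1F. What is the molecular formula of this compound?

C5H2BrFIN

Walk through each heavy atom and fill implicit hydrogens from standard valence (C 4, N 3, O 2, S 2, halogen 1):
  atom 1: Br (halogen, monovalent) → 0 H
  atom 2: C, bond orders sum to 4 (valence 4) → 0 H
  atom 3: C, bond orders sum to 3 (valence 4) → 1 H
  atom 4: C, bond orders sum to 3 (valence 4) → 1 H
  atom 5: N, bond orders sum to 3 (valence 3) → 0 H
  atom 6: C, bond orders sum to 4 (valence 4) → 0 H
  atom 7: I (halogen, monovalent) → 0 H
  atom 8: C, bond orders sum to 4 (valence 4) → 0 H
  atom 9: F (halogen, monovalent) → 0 H
Totals → C:5, H:2, Br:1, F:1, I:1, N:1.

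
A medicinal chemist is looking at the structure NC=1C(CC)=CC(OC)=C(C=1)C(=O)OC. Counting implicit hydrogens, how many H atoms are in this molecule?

15

Walk through each heavy atom and fill implicit hydrogens from standard valence (C 4, N 3, O 2, S 2, halogen 1):
  atom 1: N, bond orders sum to 1 (valence 3) → 2 H
  atom 2: C, bond orders sum to 4 (valence 4) → 0 H
  atom 3: C, bond orders sum to 4 (valence 4) → 0 H
  atom 4: C, bond orders sum to 2 (valence 4) → 2 H
  atom 5: C, bond orders sum to 1 (valence 4) → 3 H
  atom 6: C, bond orders sum to 3 (valence 4) → 1 H
  atom 7: C, bond orders sum to 4 (valence 4) → 0 H
  atom 8: O, bond orders sum to 2 (valence 2) → 0 H
  atom 9: C, bond orders sum to 1 (valence 4) → 3 H
  atom 10: C, bond orders sum to 4 (valence 4) → 0 H
  atom 11: C, bond orders sum to 3 (valence 4) → 1 H
  atom 12: C, bond orders sum to 4 (valence 4) → 0 H
  atom 13: O, bond orders sum to 2 (valence 2) → 0 H
  atom 14: O, bond orders sum to 2 (valence 2) → 0 H
  atom 15: C, bond orders sum to 1 (valence 4) → 3 H
Total hydrogens: 15.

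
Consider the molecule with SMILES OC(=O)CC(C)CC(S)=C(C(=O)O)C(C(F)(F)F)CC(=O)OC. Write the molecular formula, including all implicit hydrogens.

Walk through each heavy atom and fill implicit hydrogens from standard valence (C 4, N 3, O 2, S 2, halogen 1):
  atom 1: O, bond orders sum to 1 (valence 2) → 1 H
  atom 2: C, bond orders sum to 4 (valence 4) → 0 H
  atom 3: O, bond orders sum to 2 (valence 2) → 0 H
  atom 4: C, bond orders sum to 2 (valence 4) → 2 H
  atom 5: C, bond orders sum to 3 (valence 4) → 1 H
  atom 6: C, bond orders sum to 1 (valence 4) → 3 H
  atom 7: C, bond orders sum to 2 (valence 4) → 2 H
  atom 8: C, bond orders sum to 4 (valence 4) → 0 H
  atom 9: S, bond orders sum to 1 (valence 2) → 1 H
  atom 10: C, bond orders sum to 4 (valence 4) → 0 H
  atom 11: C, bond orders sum to 4 (valence 4) → 0 H
  atom 12: O, bond orders sum to 2 (valence 2) → 0 H
  atom 13: O, bond orders sum to 1 (valence 2) → 1 H
  atom 14: C, bond orders sum to 3 (valence 4) → 1 H
  atom 15: C, bond orders sum to 4 (valence 4) → 0 H
  atom 16: F (halogen, monovalent) → 0 H
  atom 17: F (halogen, monovalent) → 0 H
  atom 18: F (halogen, monovalent) → 0 H
  atom 19: C, bond orders sum to 2 (valence 4) → 2 H
  atom 20: C, bond orders sum to 4 (valence 4) → 0 H
  atom 21: O, bond orders sum to 2 (valence 2) → 0 H
  atom 22: O, bond orders sum to 2 (valence 2) → 0 H
  atom 23: C, bond orders sum to 1 (valence 4) → 3 H
Totals → C:13, H:17, F:3, O:6, S:1.

C13H17F3O6S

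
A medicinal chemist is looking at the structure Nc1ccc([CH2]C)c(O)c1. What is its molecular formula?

C8H11NO

Walk through each heavy atom and fill implicit hydrogens from standard valence (C 4, N 3, O 2, S 2, halogen 1); for lowercase aromatic atoms, an aromatic c carries 1 H when it has two neighbours and 0 H with three, and aromatic n carries 0 H:
  atom 1: N, bond orders sum to 1 (valence 3) → 2 H
  atom 2: aromatic c, 3 neighbours → 0 H
  atom 3: aromatic c, 2 neighbours → 1 H
  atom 4: aromatic c, 2 neighbours → 1 H
  atom 5: aromatic c, 3 neighbours → 0 H
  atom 6: C with explicit H count 2
  atom 7: C, bond orders sum to 1 (valence 4) → 3 H
  atom 8: aromatic c, 3 neighbours → 0 H
  atom 9: O, bond orders sum to 1 (valence 2) → 1 H
  atom 10: aromatic c, 2 neighbours → 1 H
Totals → C:8, H:11, N:1, O:1.
In Hill order: C8H11NO.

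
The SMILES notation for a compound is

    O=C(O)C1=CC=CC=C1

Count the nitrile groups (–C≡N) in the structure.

0

Scan the SMILES for the nitrile motif — none present.
Groups that are present: 1 carboxylic acid.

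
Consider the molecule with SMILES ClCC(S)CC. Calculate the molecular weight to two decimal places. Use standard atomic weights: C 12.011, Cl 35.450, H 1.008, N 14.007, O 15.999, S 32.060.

First, the molecular formula is C4H9ClS (counting implicit H from valence).
  C: 4 × 12.011 = 48.044
  Cl: 1 × 35.450 = 35.450
  H: 9 × 1.008 = 9.072
  S: 1 × 32.060 = 32.060
Sum: 4×12.011 + 1×35.450 + 9×1.008 + 1×32.060 = 124.626 → 124.63 g/mol.

124.63 g/mol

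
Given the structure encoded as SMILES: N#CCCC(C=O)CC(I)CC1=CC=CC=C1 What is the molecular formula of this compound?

Walk through each heavy atom and fill implicit hydrogens from standard valence (C 4, N 3, O 2, S 2, halogen 1):
  atom 1: N, bond orders sum to 3 (valence 3) → 0 H
  atom 2: C, bond orders sum to 4 (valence 4) → 0 H
  atom 3: C, bond orders sum to 2 (valence 4) → 2 H
  atom 4: C, bond orders sum to 2 (valence 4) → 2 H
  atom 5: C, bond orders sum to 3 (valence 4) → 1 H
  atom 6: C, bond orders sum to 3 (valence 4) → 1 H
  atom 7: O, bond orders sum to 2 (valence 2) → 0 H
  atom 8: C, bond orders sum to 2 (valence 4) → 2 H
  atom 9: C, bond orders sum to 3 (valence 4) → 1 H
  atom 10: I (halogen, monovalent) → 0 H
  atom 11: C, bond orders sum to 2 (valence 4) → 2 H
  atom 12: C, bond orders sum to 4 (valence 4) → 0 H
  atom 13: C, bond orders sum to 3 (valence 4) → 1 H
  atom 14: C, bond orders sum to 3 (valence 4) → 1 H
  atom 15: C, bond orders sum to 3 (valence 4) → 1 H
  atom 16: C, bond orders sum to 3 (valence 4) → 1 H
  atom 17: C, bond orders sum to 3 (valence 4) → 1 H
Totals → C:14, H:16, I:1, N:1, O:1.

C14H16INO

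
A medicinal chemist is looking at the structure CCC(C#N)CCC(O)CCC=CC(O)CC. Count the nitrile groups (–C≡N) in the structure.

The nitrile motif appears at heavy-atom position 4 in the SMILES.
Other groups present: 1 alkene, 2 hydroxyl.
Nitrile count: 1.

1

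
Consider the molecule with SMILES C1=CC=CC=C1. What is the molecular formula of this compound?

C6H6

Walk through each heavy atom and fill implicit hydrogens from standard valence (C 4, N 3, O 2, S 2, halogen 1):
  atom 1: C, bond orders sum to 3 (valence 4) → 1 H
  atom 2: C, bond orders sum to 3 (valence 4) → 1 H
  atom 3: C, bond orders sum to 3 (valence 4) → 1 H
  atom 4: C, bond orders sum to 3 (valence 4) → 1 H
  atom 5: C, bond orders sum to 3 (valence 4) → 1 H
  atom 6: C, bond orders sum to 3 (valence 4) → 1 H
Totals → C:6, H:6.
In Hill order: C6H6.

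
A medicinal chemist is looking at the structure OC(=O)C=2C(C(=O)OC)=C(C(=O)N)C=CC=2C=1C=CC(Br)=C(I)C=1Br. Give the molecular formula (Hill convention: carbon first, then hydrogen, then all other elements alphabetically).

Walk through each heavy atom and fill implicit hydrogens from standard valence (C 4, N 3, O 2, S 2, halogen 1):
  atom 1: O, bond orders sum to 1 (valence 2) → 1 H
  atom 2: C, bond orders sum to 4 (valence 4) → 0 H
  atom 3: O, bond orders sum to 2 (valence 2) → 0 H
  atom 4: C, bond orders sum to 4 (valence 4) → 0 H
  atom 5: C, bond orders sum to 4 (valence 4) → 0 H
  atom 6: C, bond orders sum to 4 (valence 4) → 0 H
  atom 7: O, bond orders sum to 2 (valence 2) → 0 H
  atom 8: O, bond orders sum to 2 (valence 2) → 0 H
  atom 9: C, bond orders sum to 1 (valence 4) → 3 H
  atom 10: C, bond orders sum to 4 (valence 4) → 0 H
  atom 11: C, bond orders sum to 4 (valence 4) → 0 H
  atom 12: O, bond orders sum to 2 (valence 2) → 0 H
  atom 13: N, bond orders sum to 1 (valence 3) → 2 H
  atom 14: C, bond orders sum to 3 (valence 4) → 1 H
  atom 15: C, bond orders sum to 3 (valence 4) → 1 H
  atom 16: C, bond orders sum to 4 (valence 4) → 0 H
  atom 17: C, bond orders sum to 4 (valence 4) → 0 H
  atom 18: C, bond orders sum to 3 (valence 4) → 1 H
  atom 19: C, bond orders sum to 3 (valence 4) → 1 H
  atom 20: C, bond orders sum to 4 (valence 4) → 0 H
  atom 21: Br (halogen, monovalent) → 0 H
  atom 22: C, bond orders sum to 4 (valence 4) → 0 H
  atom 23: I (halogen, monovalent) → 0 H
  atom 24: C, bond orders sum to 4 (valence 4) → 0 H
  atom 25: Br (halogen, monovalent) → 0 H
Totals → C:16, H:10, Br:2, I:1, N:1, O:5.
In Hill order: C16H10Br2INO5.

C16H10Br2INO5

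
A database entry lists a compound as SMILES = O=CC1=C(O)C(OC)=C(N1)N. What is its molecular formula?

C6H8N2O3

Walk through each heavy atom and fill implicit hydrogens from standard valence (C 4, N 3, O 2, S 2, halogen 1):
  atom 1: O, bond orders sum to 2 (valence 2) → 0 H
  atom 2: C, bond orders sum to 3 (valence 4) → 1 H
  atom 3: C, bond orders sum to 4 (valence 4) → 0 H
  atom 4: C, bond orders sum to 4 (valence 4) → 0 H
  atom 5: O, bond orders sum to 1 (valence 2) → 1 H
  atom 6: C, bond orders sum to 4 (valence 4) → 0 H
  atom 7: O, bond orders sum to 2 (valence 2) → 0 H
  atom 8: C, bond orders sum to 1 (valence 4) → 3 H
  atom 9: C, bond orders sum to 4 (valence 4) → 0 H
  atom 10: N, bond orders sum to 2 (valence 3) → 1 H
  atom 11: N, bond orders sum to 1 (valence 3) → 2 H
Totals → C:6, H:8, N:2, O:3.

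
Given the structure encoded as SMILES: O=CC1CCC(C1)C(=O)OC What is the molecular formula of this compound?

Walk through each heavy atom and fill implicit hydrogens from standard valence (C 4, N 3, O 2, S 2, halogen 1):
  atom 1: O, bond orders sum to 2 (valence 2) → 0 H
  atom 2: C, bond orders sum to 3 (valence 4) → 1 H
  atom 3: C, bond orders sum to 3 (valence 4) → 1 H
  atom 4: C, bond orders sum to 2 (valence 4) → 2 H
  atom 5: C, bond orders sum to 2 (valence 4) → 2 H
  atom 6: C, bond orders sum to 3 (valence 4) → 1 H
  atom 7: C, bond orders sum to 2 (valence 4) → 2 H
  atom 8: C, bond orders sum to 4 (valence 4) → 0 H
  atom 9: O, bond orders sum to 2 (valence 2) → 0 H
  atom 10: O, bond orders sum to 2 (valence 2) → 0 H
  atom 11: C, bond orders sum to 1 (valence 4) → 3 H
Totals → C:8, H:12, O:3.
In Hill order: C8H12O3.

C8H12O3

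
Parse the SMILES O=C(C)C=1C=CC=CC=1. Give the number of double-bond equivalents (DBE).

5

Molecular formula: C8H8O.
DoU = (2C + 2 + N − H − X) / 2, where X is the halogen count and O/S are ignored.
    = (2·8 + 2 + 0 − 8 − 0) / 2 = 10 / 2 = 5.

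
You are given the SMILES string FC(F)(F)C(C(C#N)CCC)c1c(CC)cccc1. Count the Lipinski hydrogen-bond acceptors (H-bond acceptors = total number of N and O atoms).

N atoms: 1; O atoms: 0.
Lipinski HBA = 1 + 0 = 1.

1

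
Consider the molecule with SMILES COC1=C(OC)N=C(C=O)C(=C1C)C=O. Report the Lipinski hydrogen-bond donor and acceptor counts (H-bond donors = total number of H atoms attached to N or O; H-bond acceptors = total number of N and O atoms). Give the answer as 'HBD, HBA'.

Donors: find every N or O and count the H atoms it carries.
  atom 2 (O): bond orders sum to 2 → 0 H
  atom 5 (O): bond orders sum to 2 → 0 H
  atom 7 (N): bond orders sum to 3 → 0 H
  atom 10 (O): bond orders sum to 2 → 0 H
  atom 15 (O): bond orders sum to 2 → 0 H
Lipinski HBD = 0.
Acceptors: N atoms = 1, O atoms = 4 → HBA = 5.

0, 5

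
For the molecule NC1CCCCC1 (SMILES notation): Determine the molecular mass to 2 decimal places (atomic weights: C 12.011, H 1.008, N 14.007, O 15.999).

First, the molecular formula is C6H13N (counting implicit H from valence).
  C: 6 × 12.011 = 72.066
  H: 13 × 1.008 = 13.104
  N: 1 × 14.007 = 14.007
Sum: 6×12.011 + 13×1.008 + 1×14.007 = 99.177 → 99.18 g/mol.

99.18 g/mol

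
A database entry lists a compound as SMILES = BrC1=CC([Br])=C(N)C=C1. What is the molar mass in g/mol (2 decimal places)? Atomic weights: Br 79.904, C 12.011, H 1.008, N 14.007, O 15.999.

First, the molecular formula is C6H5Br2N (counting implicit H from valence).
  Br: 2 × 79.904 = 159.808
  C: 6 × 12.011 = 72.066
  H: 5 × 1.008 = 5.040
  N: 1 × 14.007 = 14.007
Sum: 2×79.904 + 6×12.011 + 5×1.008 + 1×14.007 = 250.921 → 250.92 g/mol.

250.92 g/mol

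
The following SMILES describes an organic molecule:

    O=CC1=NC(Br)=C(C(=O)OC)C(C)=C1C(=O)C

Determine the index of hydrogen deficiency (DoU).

Degree of unsaturation = (number of rings) + (number of π bonds).
Ring closures in the SMILES: 1.
π bonds: 6 double bonds (each 1 DoU) → 6 DoU from unsaturation.
Total DoU = 1 + 6 = 7.

7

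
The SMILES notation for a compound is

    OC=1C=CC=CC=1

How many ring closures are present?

1

In SMILES, each pair of matching ring-closure digits denotes one ring-closing bond; the number of such bonds equals the number of independent rings.
Ring-closure bonds here: 1.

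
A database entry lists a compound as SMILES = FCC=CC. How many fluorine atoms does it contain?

Scan the SMILES for F atoms (remember two-letter symbols like Cl and Br are single atoms).
Fluorine count: 1.

1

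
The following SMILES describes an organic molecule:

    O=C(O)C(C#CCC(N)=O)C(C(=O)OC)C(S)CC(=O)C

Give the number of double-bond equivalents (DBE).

6

Degree of unsaturation = (number of rings) + (number of π bonds).
Ring closures in the SMILES: 0.
π bonds: 4 double bonds (each 1 DoU), 1 triple bond (each 2 DoU) → 6 DoU from unsaturation.
Total DoU = 0 + 6 = 6.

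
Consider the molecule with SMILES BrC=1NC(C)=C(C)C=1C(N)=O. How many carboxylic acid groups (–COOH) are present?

0

Scan the SMILES for the carboxylic acid motif — none present.
Groups that are present: 1 amide.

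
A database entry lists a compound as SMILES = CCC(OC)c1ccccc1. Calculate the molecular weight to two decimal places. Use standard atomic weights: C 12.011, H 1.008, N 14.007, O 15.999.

150.22 g/mol

First, the molecular formula is C10H14O (counting implicit H from valence).
  C: 10 × 12.011 = 120.110
  H: 14 × 1.008 = 14.112
  O: 1 × 15.999 = 15.999
Sum: 10×12.011 + 14×1.008 + 1×15.999 = 150.221 → 150.22 g/mol.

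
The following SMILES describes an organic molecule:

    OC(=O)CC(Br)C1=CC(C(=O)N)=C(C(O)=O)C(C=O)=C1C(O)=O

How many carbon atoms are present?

13

Count every carbon token in the SMILES (each C, including those in ring-closure positions and inside branches).
Carbon count: 13.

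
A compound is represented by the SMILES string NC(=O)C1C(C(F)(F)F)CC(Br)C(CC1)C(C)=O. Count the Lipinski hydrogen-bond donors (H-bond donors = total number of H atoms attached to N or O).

2

Donors: find every N or O and count the H atoms it carries.
  atom 1 (N): bond orders sum to 1 → 2 H
  atom 3 (O): bond orders sum to 2 → 0 H
  atom 18 (O): bond orders sum to 2 → 0 H
Lipinski HBD = 2.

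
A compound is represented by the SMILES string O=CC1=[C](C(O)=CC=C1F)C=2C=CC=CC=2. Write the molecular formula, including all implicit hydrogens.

Walk through each heavy atom and fill implicit hydrogens from standard valence (C 4, N 3, O 2, S 2, halogen 1):
  atom 1: O, bond orders sum to 2 (valence 2) → 0 H
  atom 2: C, bond orders sum to 3 (valence 4) → 1 H
  atom 3: C, bond orders sum to 4 (valence 4) → 0 H
  atom 4: C with explicit H count 0
  atom 5: C, bond orders sum to 4 (valence 4) → 0 H
  atom 6: O, bond orders sum to 1 (valence 2) → 1 H
  atom 7: C, bond orders sum to 3 (valence 4) → 1 H
  atom 8: C, bond orders sum to 3 (valence 4) → 1 H
  atom 9: C, bond orders sum to 4 (valence 4) → 0 H
  atom 10: F (halogen, monovalent) → 0 H
  atom 11: C, bond orders sum to 4 (valence 4) → 0 H
  atom 12: C, bond orders sum to 3 (valence 4) → 1 H
  atom 13: C, bond orders sum to 3 (valence 4) → 1 H
  atom 14: C, bond orders sum to 3 (valence 4) → 1 H
  atom 15: C, bond orders sum to 3 (valence 4) → 1 H
  atom 16: C, bond orders sum to 3 (valence 4) → 1 H
Totals → C:13, H:9, F:1, O:2.

C13H9FO2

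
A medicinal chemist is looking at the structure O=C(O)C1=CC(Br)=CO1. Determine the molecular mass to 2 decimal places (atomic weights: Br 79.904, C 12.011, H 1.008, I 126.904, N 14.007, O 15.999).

First, the molecular formula is C5H3BrO3 (counting implicit H from valence).
  Br: 1 × 79.904 = 79.904
  C: 5 × 12.011 = 60.055
  H: 3 × 1.008 = 3.024
  O: 3 × 15.999 = 47.997
Sum: 1×79.904 + 5×12.011 + 3×1.008 + 3×15.999 = 190.980 → 190.98 g/mol.

190.98 g/mol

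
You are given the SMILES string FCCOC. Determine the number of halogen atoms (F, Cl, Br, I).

Halogen atoms appear at heavy-atom position 1 (1×F).
Other groups present: 1 ether.
Halogen count: 1.

1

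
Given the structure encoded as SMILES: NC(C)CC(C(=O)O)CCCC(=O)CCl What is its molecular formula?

Walk through each heavy atom and fill implicit hydrogens from standard valence (C 4, N 3, O 2, S 2, halogen 1):
  atom 1: N, bond orders sum to 1 (valence 3) → 2 H
  atom 2: C, bond orders sum to 3 (valence 4) → 1 H
  atom 3: C, bond orders sum to 1 (valence 4) → 3 H
  atom 4: C, bond orders sum to 2 (valence 4) → 2 H
  atom 5: C, bond orders sum to 3 (valence 4) → 1 H
  atom 6: C, bond orders sum to 4 (valence 4) → 0 H
  atom 7: O, bond orders sum to 2 (valence 2) → 0 H
  atom 8: O, bond orders sum to 1 (valence 2) → 1 H
  atom 9: C, bond orders sum to 2 (valence 4) → 2 H
  atom 10: C, bond orders sum to 2 (valence 4) → 2 H
  atom 11: C, bond orders sum to 2 (valence 4) → 2 H
  atom 12: C, bond orders sum to 4 (valence 4) → 0 H
  atom 13: O, bond orders sum to 2 (valence 2) → 0 H
  atom 14: C, bond orders sum to 2 (valence 4) → 2 H
  atom 15: Cl (halogen, monovalent) → 0 H
Totals → C:10, H:18, Cl:1, N:1, O:3.
In Hill order: C10H18ClNO3.

C10H18ClNO3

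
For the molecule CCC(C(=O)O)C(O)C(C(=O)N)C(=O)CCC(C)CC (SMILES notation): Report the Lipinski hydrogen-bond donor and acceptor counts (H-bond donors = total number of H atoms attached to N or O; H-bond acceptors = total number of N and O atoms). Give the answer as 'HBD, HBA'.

4, 6

Donors: find every N or O and count the H atoms it carries.
  atom 5 (O): bond orders sum to 2 → 0 H
  atom 6 (O): bond orders sum to 1 → 1 H
  atom 8 (O): bond orders sum to 1 → 1 H
  atom 11 (O): bond orders sum to 2 → 0 H
  atom 12 (N): bond orders sum to 1 → 2 H
  atom 14 (O): bond orders sum to 2 → 0 H
Lipinski HBD = 4.
Acceptors: N atoms = 1, O atoms = 5 → HBA = 6.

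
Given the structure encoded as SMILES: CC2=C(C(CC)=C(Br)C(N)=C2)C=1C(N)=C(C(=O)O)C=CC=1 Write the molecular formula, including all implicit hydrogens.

Walk through each heavy atom and fill implicit hydrogens from standard valence (C 4, N 3, O 2, S 2, halogen 1):
  atom 1: C, bond orders sum to 1 (valence 4) → 3 H
  atom 2: C, bond orders sum to 4 (valence 4) → 0 H
  atom 3: C, bond orders sum to 4 (valence 4) → 0 H
  atom 4: C, bond orders sum to 4 (valence 4) → 0 H
  atom 5: C, bond orders sum to 2 (valence 4) → 2 H
  atom 6: C, bond orders sum to 1 (valence 4) → 3 H
  atom 7: C, bond orders sum to 4 (valence 4) → 0 H
  atom 8: Br (halogen, monovalent) → 0 H
  atom 9: C, bond orders sum to 4 (valence 4) → 0 H
  atom 10: N, bond orders sum to 1 (valence 3) → 2 H
  atom 11: C, bond orders sum to 3 (valence 4) → 1 H
  atom 12: C, bond orders sum to 4 (valence 4) → 0 H
  atom 13: C, bond orders sum to 4 (valence 4) → 0 H
  atom 14: N, bond orders sum to 1 (valence 3) → 2 H
  atom 15: C, bond orders sum to 4 (valence 4) → 0 H
  atom 16: C, bond orders sum to 4 (valence 4) → 0 H
  atom 17: O, bond orders sum to 2 (valence 2) → 0 H
  atom 18: O, bond orders sum to 1 (valence 2) → 1 H
  atom 19: C, bond orders sum to 3 (valence 4) → 1 H
  atom 20: C, bond orders sum to 3 (valence 4) → 1 H
  atom 21: C, bond orders sum to 3 (valence 4) → 1 H
Totals → C:16, H:17, Br:1, N:2, O:2.

C16H17BrN2O2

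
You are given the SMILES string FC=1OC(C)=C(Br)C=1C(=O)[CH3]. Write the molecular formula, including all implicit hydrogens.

C7H6BrFO2

Walk through each heavy atom and fill implicit hydrogens from standard valence (C 4, N 3, O 2, S 2, halogen 1):
  atom 1: F (halogen, monovalent) → 0 H
  atom 2: C, bond orders sum to 4 (valence 4) → 0 H
  atom 3: O, bond orders sum to 2 (valence 2) → 0 H
  atom 4: C, bond orders sum to 4 (valence 4) → 0 H
  atom 5: C, bond orders sum to 1 (valence 4) → 3 H
  atom 6: C, bond orders sum to 4 (valence 4) → 0 H
  atom 7: Br (halogen, monovalent) → 0 H
  atom 8: C, bond orders sum to 4 (valence 4) → 0 H
  atom 9: C, bond orders sum to 4 (valence 4) → 0 H
  atom 10: O, bond orders sum to 2 (valence 2) → 0 H
  atom 11: C with explicit H count 3
Totals → C:7, H:6, Br:1, F:1, O:2.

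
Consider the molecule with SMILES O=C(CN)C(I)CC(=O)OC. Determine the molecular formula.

Walk through each heavy atom and fill implicit hydrogens from standard valence (C 4, N 3, O 2, S 2, halogen 1):
  atom 1: O, bond orders sum to 2 (valence 2) → 0 H
  atom 2: C, bond orders sum to 4 (valence 4) → 0 H
  atom 3: C, bond orders sum to 2 (valence 4) → 2 H
  atom 4: N, bond orders sum to 1 (valence 3) → 2 H
  atom 5: C, bond orders sum to 3 (valence 4) → 1 H
  atom 6: I (halogen, monovalent) → 0 H
  atom 7: C, bond orders sum to 2 (valence 4) → 2 H
  atom 8: C, bond orders sum to 4 (valence 4) → 0 H
  atom 9: O, bond orders sum to 2 (valence 2) → 0 H
  atom 10: O, bond orders sum to 2 (valence 2) → 0 H
  atom 11: C, bond orders sum to 1 (valence 4) → 3 H
Totals → C:6, H:10, I:1, N:1, O:3.

C6H10INO3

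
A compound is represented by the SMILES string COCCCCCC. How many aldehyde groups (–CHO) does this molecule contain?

0

Scan the SMILES for the aldehyde motif — none present.
Groups that are present: 1 ether.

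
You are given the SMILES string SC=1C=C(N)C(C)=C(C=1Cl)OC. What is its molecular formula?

C8H10ClNOS

Walk through each heavy atom and fill implicit hydrogens from standard valence (C 4, N 3, O 2, S 2, halogen 1):
  atom 1: S, bond orders sum to 1 (valence 2) → 1 H
  atom 2: C, bond orders sum to 4 (valence 4) → 0 H
  atom 3: C, bond orders sum to 3 (valence 4) → 1 H
  atom 4: C, bond orders sum to 4 (valence 4) → 0 H
  atom 5: N, bond orders sum to 1 (valence 3) → 2 H
  atom 6: C, bond orders sum to 4 (valence 4) → 0 H
  atom 7: C, bond orders sum to 1 (valence 4) → 3 H
  atom 8: C, bond orders sum to 4 (valence 4) → 0 H
  atom 9: C, bond orders sum to 4 (valence 4) → 0 H
  atom 10: Cl (halogen, monovalent) → 0 H
  atom 11: O, bond orders sum to 2 (valence 2) → 0 H
  atom 12: C, bond orders sum to 1 (valence 4) → 3 H
Totals → C:8, H:10, Cl:1, N:1, O:1, S:1.
In Hill order: C8H10ClNOS.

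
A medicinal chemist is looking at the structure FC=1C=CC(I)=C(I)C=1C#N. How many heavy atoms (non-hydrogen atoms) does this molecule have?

11

Every atom symbol written in the SMILES (organic subset) is one heavy atom; implicit H are not written.
Heavy atoms by element → C:7, F:1, I:2, N:1.
Total: 11.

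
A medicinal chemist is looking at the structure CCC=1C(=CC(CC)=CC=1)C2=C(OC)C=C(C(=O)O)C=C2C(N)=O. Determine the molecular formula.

Walk through each heavy atom and fill implicit hydrogens from standard valence (C 4, N 3, O 2, S 2, halogen 1):
  atom 1: C, bond orders sum to 1 (valence 4) → 3 H
  atom 2: C, bond orders sum to 2 (valence 4) → 2 H
  atom 3: C, bond orders sum to 4 (valence 4) → 0 H
  atom 4: C, bond orders sum to 4 (valence 4) → 0 H
  atom 5: C, bond orders sum to 3 (valence 4) → 1 H
  atom 6: C, bond orders sum to 4 (valence 4) → 0 H
  atom 7: C, bond orders sum to 2 (valence 4) → 2 H
  atom 8: C, bond orders sum to 1 (valence 4) → 3 H
  atom 9: C, bond orders sum to 3 (valence 4) → 1 H
  atom 10: C, bond orders sum to 3 (valence 4) → 1 H
  atom 11: C, bond orders sum to 4 (valence 4) → 0 H
  atom 12: C, bond orders sum to 4 (valence 4) → 0 H
  atom 13: O, bond orders sum to 2 (valence 2) → 0 H
  atom 14: C, bond orders sum to 1 (valence 4) → 3 H
  atom 15: C, bond orders sum to 3 (valence 4) → 1 H
  atom 16: C, bond orders sum to 4 (valence 4) → 0 H
  atom 17: C, bond orders sum to 4 (valence 4) → 0 H
  atom 18: O, bond orders sum to 2 (valence 2) → 0 H
  atom 19: O, bond orders sum to 1 (valence 2) → 1 H
  atom 20: C, bond orders sum to 3 (valence 4) → 1 H
  atom 21: C, bond orders sum to 4 (valence 4) → 0 H
  atom 22: C, bond orders sum to 4 (valence 4) → 0 H
  atom 23: N, bond orders sum to 1 (valence 3) → 2 H
  atom 24: O, bond orders sum to 2 (valence 2) → 0 H
Totals → C:19, H:21, N:1, O:4.

C19H21NO4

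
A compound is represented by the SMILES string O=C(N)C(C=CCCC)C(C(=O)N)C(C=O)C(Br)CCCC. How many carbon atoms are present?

Count every carbon token in the SMILES (each C, including those in ring-closure positions and inside branches).
Carbon count: 16.

16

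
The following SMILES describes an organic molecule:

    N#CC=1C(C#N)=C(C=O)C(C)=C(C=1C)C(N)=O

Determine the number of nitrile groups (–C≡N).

2

The nitrile motif appears at heavy-atom positions 2, 5 in the SMILES.
Other groups present: 1 aldehyde, 1 amide.
Nitrile count: 2.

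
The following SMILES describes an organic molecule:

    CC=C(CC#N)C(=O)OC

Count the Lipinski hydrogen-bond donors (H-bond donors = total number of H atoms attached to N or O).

0

Donors: find every N or O and count the H atoms it carries.
  atom 6 (N): bond orders sum to 3 → 0 H
  atom 8 (O): bond orders sum to 2 → 0 H
  atom 9 (O): bond orders sum to 2 → 0 H
Lipinski HBD = 0.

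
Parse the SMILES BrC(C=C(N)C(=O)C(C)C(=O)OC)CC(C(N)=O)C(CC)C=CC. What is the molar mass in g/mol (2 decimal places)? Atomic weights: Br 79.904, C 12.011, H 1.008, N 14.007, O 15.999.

First, the molecular formula is C17H27BrN2O4 (counting implicit H from valence).
  Br: 1 × 79.904 = 79.904
  C: 17 × 12.011 = 204.187
  H: 27 × 1.008 = 27.216
  N: 2 × 14.007 = 28.014
  O: 4 × 15.999 = 63.996
Sum: 1×79.904 + 17×12.011 + 27×1.008 + 2×14.007 + 4×15.999 = 403.317 → 403.32 g/mol.

403.32 g/mol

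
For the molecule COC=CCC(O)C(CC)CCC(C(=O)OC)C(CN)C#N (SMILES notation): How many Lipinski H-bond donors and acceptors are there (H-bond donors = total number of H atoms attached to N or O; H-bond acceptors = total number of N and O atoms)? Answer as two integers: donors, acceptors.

3, 6

Donors: find every N or O and count the H atoms it carries.
  atom 2 (O): bond orders sum to 2 → 0 H
  atom 7 (O): bond orders sum to 1 → 1 H
  atom 15 (O): bond orders sum to 2 → 0 H
  atom 16 (O): bond orders sum to 2 → 0 H
  atom 20 (N): bond orders sum to 1 → 2 H
  atom 22 (N): bond orders sum to 3 → 0 H
Lipinski HBD = 3.
Acceptors: N atoms = 2, O atoms = 4 → HBA = 6.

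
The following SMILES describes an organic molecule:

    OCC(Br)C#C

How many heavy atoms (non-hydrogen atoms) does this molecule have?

Every atom symbol written in the SMILES (organic subset) is one heavy atom; implicit H are not written.
Heavy atoms by element → Br:1, C:4, O:1.
Total: 6.

6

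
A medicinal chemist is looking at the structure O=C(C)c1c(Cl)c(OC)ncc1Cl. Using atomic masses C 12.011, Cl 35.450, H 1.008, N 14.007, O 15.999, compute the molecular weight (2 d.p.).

First, the molecular formula is C8H7Cl2NO2 (counting implicit H from valence).
  C: 8 × 12.011 = 96.088
  Cl: 2 × 35.450 = 70.900
  H: 7 × 1.008 = 7.056
  N: 1 × 14.007 = 14.007
  O: 2 × 15.999 = 31.998
Sum: 8×12.011 + 2×35.450 + 7×1.008 + 1×14.007 + 2×15.999 = 220.049 → 220.05 g/mol.

220.05 g/mol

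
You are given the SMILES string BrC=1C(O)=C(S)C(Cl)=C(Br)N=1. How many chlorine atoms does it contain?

Scan the SMILES for Cl atoms (remember two-letter symbols like Cl and Br are single atoms).
Chlorine count: 1.

1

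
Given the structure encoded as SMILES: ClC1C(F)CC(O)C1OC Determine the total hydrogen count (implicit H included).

Walk through each heavy atom and fill implicit hydrogens from standard valence (C 4, N 3, O 2, S 2, halogen 1):
  atom 1: Cl (halogen, monovalent) → 0 H
  atom 2: C, bond orders sum to 3 (valence 4) → 1 H
  atom 3: C, bond orders sum to 3 (valence 4) → 1 H
  atom 4: F (halogen, monovalent) → 0 H
  atom 5: C, bond orders sum to 2 (valence 4) → 2 H
  atom 6: C, bond orders sum to 3 (valence 4) → 1 H
  atom 7: O, bond orders sum to 1 (valence 2) → 1 H
  atom 8: C, bond orders sum to 3 (valence 4) → 1 H
  atom 9: O, bond orders sum to 2 (valence 2) → 0 H
  atom 10: C, bond orders sum to 1 (valence 4) → 3 H
Total hydrogens: 10.

10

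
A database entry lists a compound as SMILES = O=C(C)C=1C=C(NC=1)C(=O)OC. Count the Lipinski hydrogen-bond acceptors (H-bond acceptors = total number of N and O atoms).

N atoms: 1; O atoms: 3.
Lipinski HBA = 1 + 3 = 4.

4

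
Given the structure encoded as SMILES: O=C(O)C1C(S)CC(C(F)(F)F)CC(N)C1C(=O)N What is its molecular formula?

C10H15F3N2O3S

Walk through each heavy atom and fill implicit hydrogens from standard valence (C 4, N 3, O 2, S 2, halogen 1):
  atom 1: O, bond orders sum to 2 (valence 2) → 0 H
  atom 2: C, bond orders sum to 4 (valence 4) → 0 H
  atom 3: O, bond orders sum to 1 (valence 2) → 1 H
  atom 4: C, bond orders sum to 3 (valence 4) → 1 H
  atom 5: C, bond orders sum to 3 (valence 4) → 1 H
  atom 6: S, bond orders sum to 1 (valence 2) → 1 H
  atom 7: C, bond orders sum to 2 (valence 4) → 2 H
  atom 8: C, bond orders sum to 3 (valence 4) → 1 H
  atom 9: C, bond orders sum to 4 (valence 4) → 0 H
  atom 10: F (halogen, monovalent) → 0 H
  atom 11: F (halogen, monovalent) → 0 H
  atom 12: F (halogen, monovalent) → 0 H
  atom 13: C, bond orders sum to 2 (valence 4) → 2 H
  atom 14: C, bond orders sum to 3 (valence 4) → 1 H
  atom 15: N, bond orders sum to 1 (valence 3) → 2 H
  atom 16: C, bond orders sum to 3 (valence 4) → 1 H
  atom 17: C, bond orders sum to 4 (valence 4) → 0 H
  atom 18: O, bond orders sum to 2 (valence 2) → 0 H
  atom 19: N, bond orders sum to 1 (valence 3) → 2 H
Totals → C:10, H:15, F:3, N:2, O:3, S:1.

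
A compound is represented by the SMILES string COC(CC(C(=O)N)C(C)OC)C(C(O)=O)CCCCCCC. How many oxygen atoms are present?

Scan the SMILES for O atoms (remember two-letter symbols like Cl and Br are single atoms).
Oxygen count: 5.

5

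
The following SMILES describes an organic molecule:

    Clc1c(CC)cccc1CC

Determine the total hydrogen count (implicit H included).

13

Walk through each heavy atom and fill implicit hydrogens from standard valence (C 4, N 3, O 2, S 2, halogen 1); for lowercase aromatic atoms, an aromatic c carries 1 H when it has two neighbours and 0 H with three, and aromatic n carries 0 H:
  atom 1: Cl (halogen, monovalent) → 0 H
  atom 2: aromatic c, 3 neighbours → 0 H
  atom 3: aromatic c, 3 neighbours → 0 H
  atom 4: C, bond orders sum to 2 (valence 4) → 2 H
  atom 5: C, bond orders sum to 1 (valence 4) → 3 H
  atom 6: aromatic c, 2 neighbours → 1 H
  atom 7: aromatic c, 2 neighbours → 1 H
  atom 8: aromatic c, 2 neighbours → 1 H
  atom 9: aromatic c, 3 neighbours → 0 H
  atom 10: C, bond orders sum to 2 (valence 4) → 2 H
  atom 11: C, bond orders sum to 1 (valence 4) → 3 H
Total hydrogens: 13.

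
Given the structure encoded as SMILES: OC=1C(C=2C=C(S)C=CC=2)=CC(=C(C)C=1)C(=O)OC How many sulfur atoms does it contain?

Scan the SMILES for S atoms (remember two-letter symbols like Cl and Br are single atoms).
Sulfur count: 1.

1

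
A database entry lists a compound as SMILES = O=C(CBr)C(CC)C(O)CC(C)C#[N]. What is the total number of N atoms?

Scan the SMILES for N atoms (remember two-letter symbols like Cl and Br are single atoms).
Nitrogen count: 1.

1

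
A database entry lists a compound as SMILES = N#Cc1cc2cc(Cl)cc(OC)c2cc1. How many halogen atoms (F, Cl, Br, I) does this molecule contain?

1

Halogen atoms appear at heavy-atom position 8 (1×Cl).
Other groups present: 1 ether, 1 nitrile.
Halogen count: 1.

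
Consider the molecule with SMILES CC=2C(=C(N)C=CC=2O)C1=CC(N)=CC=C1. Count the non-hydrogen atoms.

Every atom symbol written in the SMILES (organic subset) is one heavy atom; implicit H are not written.
Heavy atoms by element → C:13, N:2, O:1.
Total: 16.

16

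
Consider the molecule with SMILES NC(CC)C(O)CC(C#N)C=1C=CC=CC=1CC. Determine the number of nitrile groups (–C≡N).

The nitrile motif appears at heavy-atom position 9 in the SMILES.
Other groups present: 1 hydroxyl, 1 primary amine.
Nitrile count: 1.

1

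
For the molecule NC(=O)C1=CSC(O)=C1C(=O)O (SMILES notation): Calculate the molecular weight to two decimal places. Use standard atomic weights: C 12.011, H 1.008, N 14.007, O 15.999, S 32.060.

First, the molecular formula is C6H5NO4S (counting implicit H from valence).
  C: 6 × 12.011 = 72.066
  H: 5 × 1.008 = 5.040
  N: 1 × 14.007 = 14.007
  O: 4 × 15.999 = 63.996
  S: 1 × 32.060 = 32.060
Sum: 6×12.011 + 5×1.008 + 1×14.007 + 4×15.999 + 1×32.060 = 187.169 → 187.17 g/mol.

187.17 g/mol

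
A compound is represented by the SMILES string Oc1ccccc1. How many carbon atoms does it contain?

Count every carbon token in the SMILES (each C, including those in ring-closure positions and inside branches).
Carbon count: 6.

6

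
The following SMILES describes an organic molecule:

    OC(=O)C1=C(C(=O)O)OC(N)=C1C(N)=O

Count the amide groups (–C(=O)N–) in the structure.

1

The amide motif appears at heavy-atom position 13 in the SMILES.
Other groups present: 2 carboxylic acid, 1 primary amine.
Amide count: 1.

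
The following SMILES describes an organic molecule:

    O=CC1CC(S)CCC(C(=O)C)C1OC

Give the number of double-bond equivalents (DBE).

3

Degree of unsaturation = (number of rings) + (number of π bonds).
Ring closures in the SMILES: 1.
π bonds: 2 double bonds (each 1 DoU) → 2 DoU from unsaturation.
Total DoU = 1 + 2 = 3.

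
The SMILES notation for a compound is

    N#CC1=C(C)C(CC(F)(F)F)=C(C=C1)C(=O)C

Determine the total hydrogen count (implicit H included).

10

Walk through each heavy atom and fill implicit hydrogens from standard valence (C 4, N 3, O 2, S 2, halogen 1):
  atom 1: N, bond orders sum to 3 (valence 3) → 0 H
  atom 2: C, bond orders sum to 4 (valence 4) → 0 H
  atom 3: C, bond orders sum to 4 (valence 4) → 0 H
  atom 4: C, bond orders sum to 4 (valence 4) → 0 H
  atom 5: C, bond orders sum to 1 (valence 4) → 3 H
  atom 6: C, bond orders sum to 4 (valence 4) → 0 H
  atom 7: C, bond orders sum to 2 (valence 4) → 2 H
  atom 8: C, bond orders sum to 4 (valence 4) → 0 H
  atom 9: F (halogen, monovalent) → 0 H
  atom 10: F (halogen, monovalent) → 0 H
  atom 11: F (halogen, monovalent) → 0 H
  atom 12: C, bond orders sum to 4 (valence 4) → 0 H
  atom 13: C, bond orders sum to 3 (valence 4) → 1 H
  atom 14: C, bond orders sum to 3 (valence 4) → 1 H
  atom 15: C, bond orders sum to 4 (valence 4) → 0 H
  atom 16: O, bond orders sum to 2 (valence 2) → 0 H
  atom 17: C, bond orders sum to 1 (valence 4) → 3 H
Total hydrogens: 10.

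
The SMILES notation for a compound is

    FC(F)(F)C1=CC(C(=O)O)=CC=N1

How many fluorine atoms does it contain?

3

Scan the SMILES for F atoms (remember two-letter symbols like Cl and Br are single atoms).
Fluorine count: 3.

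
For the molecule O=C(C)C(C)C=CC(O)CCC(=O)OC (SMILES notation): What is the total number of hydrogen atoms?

Walk through each heavy atom and fill implicit hydrogens from standard valence (C 4, N 3, O 2, S 2, halogen 1):
  atom 1: O, bond orders sum to 2 (valence 2) → 0 H
  atom 2: C, bond orders sum to 4 (valence 4) → 0 H
  atom 3: C, bond orders sum to 1 (valence 4) → 3 H
  atom 4: C, bond orders sum to 3 (valence 4) → 1 H
  atom 5: C, bond orders sum to 1 (valence 4) → 3 H
  atom 6: C, bond orders sum to 3 (valence 4) → 1 H
  atom 7: C, bond orders sum to 3 (valence 4) → 1 H
  atom 8: C, bond orders sum to 3 (valence 4) → 1 H
  atom 9: O, bond orders sum to 1 (valence 2) → 1 H
  atom 10: C, bond orders sum to 2 (valence 4) → 2 H
  atom 11: C, bond orders sum to 2 (valence 4) → 2 H
  atom 12: C, bond orders sum to 4 (valence 4) → 0 H
  atom 13: O, bond orders sum to 2 (valence 2) → 0 H
  atom 14: O, bond orders sum to 2 (valence 2) → 0 H
  atom 15: C, bond orders sum to 1 (valence 4) → 3 H
Total hydrogens: 18.

18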